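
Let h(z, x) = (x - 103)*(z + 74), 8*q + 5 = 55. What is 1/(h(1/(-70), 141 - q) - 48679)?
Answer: -280/12972387 ≈ -2.1584e-5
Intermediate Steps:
q = 25/4 (q = -5/8 + (⅛)*55 = -5/8 + 55/8 = 25/4 ≈ 6.2500)
h(z, x) = (-103 + x)*(74 + z)
1/(h(1/(-70), 141 - q) - 48679) = 1/((-7622 - 103/(-70) + 74*(141 - 1*25/4) + (141 - 1*25/4)/(-70)) - 48679) = 1/((-7622 - 103*(-1/70) + 74*(141 - 25/4) + (141 - 25/4)*(-1/70)) - 48679) = 1/((-7622 + 103/70 + 74*(539/4) + (539/4)*(-1/70)) - 48679) = 1/((-7622 + 103/70 + 19943/2 - 77/40) - 48679) = 1/(657733/280 - 48679) = 1/(-12972387/280) = -280/12972387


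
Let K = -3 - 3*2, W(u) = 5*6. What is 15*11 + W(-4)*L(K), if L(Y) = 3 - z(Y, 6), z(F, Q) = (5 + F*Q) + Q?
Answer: 1545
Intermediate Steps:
W(u) = 30
K = -9 (K = -3 - 6 = -9)
z(F, Q) = 5 + Q + F*Q
L(Y) = -8 - 6*Y (L(Y) = 3 - (5 + 6 + Y*6) = 3 - (5 + 6 + 6*Y) = 3 - (11 + 6*Y) = 3 + (-11 - 6*Y) = -8 - 6*Y)
15*11 + W(-4)*L(K) = 15*11 + 30*(-8 - 6*(-9)) = 165 + 30*(-8 + 54) = 165 + 30*46 = 165 + 1380 = 1545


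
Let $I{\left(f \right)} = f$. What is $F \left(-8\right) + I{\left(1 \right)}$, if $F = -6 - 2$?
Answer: $65$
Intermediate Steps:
$F = -8$ ($F = -6 - 2 = -8$)
$F \left(-8\right) + I{\left(1 \right)} = \left(-8\right) \left(-8\right) + 1 = 64 + 1 = 65$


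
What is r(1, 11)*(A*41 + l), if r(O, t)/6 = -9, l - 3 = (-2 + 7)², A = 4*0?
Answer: -1512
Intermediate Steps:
A = 0
l = 28 (l = 3 + (-2 + 7)² = 3 + 5² = 3 + 25 = 28)
r(O, t) = -54 (r(O, t) = 6*(-9) = -54)
r(1, 11)*(A*41 + l) = -54*(0*41 + 28) = -54*(0 + 28) = -54*28 = -1512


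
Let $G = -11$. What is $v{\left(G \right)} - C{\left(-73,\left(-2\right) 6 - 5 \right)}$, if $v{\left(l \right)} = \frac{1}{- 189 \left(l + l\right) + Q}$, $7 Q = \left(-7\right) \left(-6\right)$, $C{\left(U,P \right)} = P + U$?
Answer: $\frac{374761}{4164} \approx 90.0$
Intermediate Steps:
$Q = 6$ ($Q = \frac{\left(-7\right) \left(-6\right)}{7} = \frac{1}{7} \cdot 42 = 6$)
$v{\left(l \right)} = \frac{1}{6 - 378 l}$ ($v{\left(l \right)} = \frac{1}{- 189 \left(l + l\right) + 6} = \frac{1}{- 189 \cdot 2 l + 6} = \frac{1}{- 378 l + 6} = \frac{1}{6 - 378 l}$)
$v{\left(G \right)} - C{\left(-73,\left(-2\right) 6 - 5 \right)} = - \frac{1}{-6 + 378 \left(-11\right)} - \left(\left(\left(-2\right) 6 - 5\right) - 73\right) = - \frac{1}{-6 - 4158} - \left(\left(-12 - 5\right) - 73\right) = - \frac{1}{-4164} - \left(-17 - 73\right) = \left(-1\right) \left(- \frac{1}{4164}\right) - -90 = \frac{1}{4164} + 90 = \frac{374761}{4164}$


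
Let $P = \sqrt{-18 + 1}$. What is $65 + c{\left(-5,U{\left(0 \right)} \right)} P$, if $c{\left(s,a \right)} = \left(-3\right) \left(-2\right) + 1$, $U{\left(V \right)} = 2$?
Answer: $65 + 7 i \sqrt{17} \approx 65.0 + 28.862 i$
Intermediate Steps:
$c{\left(s,a \right)} = 7$ ($c{\left(s,a \right)} = 6 + 1 = 7$)
$P = i \sqrt{17}$ ($P = \sqrt{-17} = i \sqrt{17} \approx 4.1231 i$)
$65 + c{\left(-5,U{\left(0 \right)} \right)} P = 65 + 7 i \sqrt{17}$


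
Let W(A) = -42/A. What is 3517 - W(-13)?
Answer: 45679/13 ≈ 3513.8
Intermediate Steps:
3517 - W(-13) = 3517 - (-42)/(-13) = 3517 - (-42)*(-1)/13 = 3517 - 1*42/13 = 3517 - 42/13 = 45679/13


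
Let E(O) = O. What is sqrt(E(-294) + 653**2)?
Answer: sqrt(426115) ≈ 652.77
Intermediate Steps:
sqrt(E(-294) + 653**2) = sqrt(-294 + 653**2) = sqrt(-294 + 426409) = sqrt(426115)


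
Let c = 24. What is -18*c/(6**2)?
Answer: -12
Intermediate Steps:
-18*c/(6**2) = -432/(6**2) = -432/36 = -18*2/3 = -12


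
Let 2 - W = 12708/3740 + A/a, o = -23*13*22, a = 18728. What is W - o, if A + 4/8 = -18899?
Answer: 230356893153/35021360 ≈ 6577.6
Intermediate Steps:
A = -37799/2 (A = -½ - 18899 = -37799/2 ≈ -18900.)
o = -6578 (o = -299*22 = -6578)
W = -13612927/35021360 (W = 2 - (12708/3740 - 37799/2/18728) = 2 - (12708*(1/3740) - 37799/2*1/18728) = 2 - (3177/935 - 37799/37456) = 2 - 1*83655647/35021360 = 2 - 83655647/35021360 = -13612927/35021360 ≈ -0.38870)
W - o = -13612927/35021360 - 1*(-6578) = -13612927/35021360 + 6578 = 230356893153/35021360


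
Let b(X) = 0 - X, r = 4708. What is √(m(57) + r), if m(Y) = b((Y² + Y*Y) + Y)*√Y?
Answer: √(4708 - 6555*√57) ≈ 211.62*I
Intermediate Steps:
b(X) = -X
m(Y) = √Y*(-Y - 2*Y²) (m(Y) = (-((Y² + Y*Y) + Y))*√Y = (-((Y² + Y²) + Y))*√Y = (-(2*Y² + Y))*√Y = (-(Y + 2*Y²))*√Y = (-Y - 2*Y²)*√Y = √Y*(-Y - 2*Y²))
√(m(57) + r) = √(57^(3/2)*(-1 - 2*57) + 4708) = √((57*√57)*(-1 - 114) + 4708) = √((57*√57)*(-115) + 4708) = √(-6555*√57 + 4708) = √(4708 - 6555*√57)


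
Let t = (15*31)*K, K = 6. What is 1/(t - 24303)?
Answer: -1/21513 ≈ -4.6484e-5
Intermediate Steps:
t = 2790 (t = (15*31)*6 = 465*6 = 2790)
1/(t - 24303) = 1/(2790 - 24303) = 1/(-21513) = -1/21513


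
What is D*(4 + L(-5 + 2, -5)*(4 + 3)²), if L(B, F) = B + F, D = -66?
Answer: 25608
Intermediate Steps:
D*(4 + L(-5 + 2, -5)*(4 + 3)²) = -66*(4 + ((-5 + 2) - 5)*(4 + 3)²) = -66*(4 + (-3 - 5)*7²) = -66*(4 - 8*49) = -66*(4 - 392) = -66*(-388) = 25608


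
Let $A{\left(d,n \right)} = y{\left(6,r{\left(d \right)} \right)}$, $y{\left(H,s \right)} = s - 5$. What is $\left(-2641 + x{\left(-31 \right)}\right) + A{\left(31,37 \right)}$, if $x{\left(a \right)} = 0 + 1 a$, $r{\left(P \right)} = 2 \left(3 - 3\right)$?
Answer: $-2677$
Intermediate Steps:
$r{\left(P \right)} = 0$ ($r{\left(P \right)} = 2 \cdot 0 = 0$)
$x{\left(a \right)} = a$ ($x{\left(a \right)} = 0 + a = a$)
$y{\left(H,s \right)} = -5 + s$ ($y{\left(H,s \right)} = s - 5 = -5 + s$)
$A{\left(d,n \right)} = -5$ ($A{\left(d,n \right)} = -5 + 0 = -5$)
$\left(-2641 + x{\left(-31 \right)}\right) + A{\left(31,37 \right)} = \left(-2641 - 31\right) - 5 = -2672 - 5 = -2677$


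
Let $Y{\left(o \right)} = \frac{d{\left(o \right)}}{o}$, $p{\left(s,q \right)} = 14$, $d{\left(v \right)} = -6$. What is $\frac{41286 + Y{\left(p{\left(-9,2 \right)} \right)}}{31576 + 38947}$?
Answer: $\frac{288999}{493661} \approx 0.58542$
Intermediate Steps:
$Y{\left(o \right)} = - \frac{6}{o}$
$\frac{41286 + Y{\left(p{\left(-9,2 \right)} \right)}}{31576 + 38947} = \frac{41286 - \frac{6}{14}}{31576 + 38947} = \frac{41286 - \frac{3}{7}}{70523} = \left(41286 - \frac{3}{7}\right) \frac{1}{70523} = \frac{288999}{7} \cdot \frac{1}{70523} = \frac{288999}{493661}$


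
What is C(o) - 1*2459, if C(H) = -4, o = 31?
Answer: -2463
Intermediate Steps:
C(o) - 1*2459 = -4 - 1*2459 = -4 - 2459 = -2463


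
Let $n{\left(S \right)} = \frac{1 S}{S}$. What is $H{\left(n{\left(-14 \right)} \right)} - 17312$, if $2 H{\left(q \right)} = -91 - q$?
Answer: $-17358$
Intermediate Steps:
$n{\left(S \right)} = 1$ ($n{\left(S \right)} = \frac{S}{S} = 1$)
$H{\left(q \right)} = - \frac{91}{2} - \frac{q}{2}$ ($H{\left(q \right)} = \frac{-91 - q}{2} = - \frac{91}{2} - \frac{q}{2}$)
$H{\left(n{\left(-14 \right)} \right)} - 17312 = \left(- \frac{91}{2} - \frac{1}{2}\right) - 17312 = -46 - 17312 = -17358$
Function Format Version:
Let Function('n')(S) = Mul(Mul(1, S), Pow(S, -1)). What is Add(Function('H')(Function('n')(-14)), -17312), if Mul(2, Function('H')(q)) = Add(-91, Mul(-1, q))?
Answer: -17358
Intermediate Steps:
Function('n')(S) = 1 (Function('n')(S) = Mul(S, Pow(S, -1)) = 1)
Function('H')(q) = Add(Rational(-91, 2), Mul(Rational(-1, 2), q)) (Function('H')(q) = Mul(Rational(1, 2), Add(-91, Mul(-1, q))) = Add(Rational(-91, 2), Mul(Rational(-1, 2), q)))
Add(Function('H')(Function('n')(-14)), -17312) = Add(Add(Rational(-91, 2), Mul(Rational(-1, 2), 1)), -17312) = Add(Add(Rational(-91, 2), Rational(-1, 2)), -17312) = Add(-46, -17312) = -17358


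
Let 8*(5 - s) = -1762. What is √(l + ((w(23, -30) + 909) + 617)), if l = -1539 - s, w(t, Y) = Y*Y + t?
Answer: √2739/2 ≈ 26.168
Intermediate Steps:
s = 901/4 (s = 5 - ⅛*(-1762) = 5 + 881/4 = 901/4 ≈ 225.25)
w(t, Y) = t + Y² (w(t, Y) = Y² + t = t + Y²)
l = -7057/4 (l = -1539 - 1*901/4 = -1539 - 901/4 = -7057/4 ≈ -1764.3)
√(l + ((w(23, -30) + 909) + 617)) = √(-7057/4 + (((23 + (-30)²) + 909) + 617)) = √(-7057/4 + (((23 + 900) + 909) + 617)) = √(-7057/4 + ((923 + 909) + 617)) = √(-7057/4 + (1832 + 617)) = √(-7057/4 + 2449) = √(2739/4) = √2739/2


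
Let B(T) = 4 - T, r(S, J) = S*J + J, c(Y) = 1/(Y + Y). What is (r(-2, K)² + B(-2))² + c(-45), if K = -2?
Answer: 8999/90 ≈ 99.989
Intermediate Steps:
c(Y) = 1/(2*Y)
r(S, J) = J + J*S (r(S, J) = J*S + J = J + J*S)
(r(-2, K)² + B(-2))² + c(-45) = ((-2*(1 - 2))² + (4 - 1*(-2)))² + (½)/(-45) = ((-2*(-1))² + (4 + 2))² + (½)*(-1/45) = (2² + 6)² - 1/90 = (4 + 6)² - 1/90 = 10² - 1/90 = 100 - 1/90 = 8999/90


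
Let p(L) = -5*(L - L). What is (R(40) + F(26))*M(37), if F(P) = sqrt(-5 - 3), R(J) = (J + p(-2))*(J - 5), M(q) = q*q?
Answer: 1916600 + 2738*I*sqrt(2) ≈ 1.9166e+6 + 3872.1*I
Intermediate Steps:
p(L) = 0 (p(L) = -5*0 = 0)
M(q) = q**2
R(J) = J*(-5 + J) (R(J) = (J + 0)*(J - 5) = J*(-5 + J))
F(P) = 2*I*sqrt(2) (F(P) = sqrt(-8) = 2*I*sqrt(2))
(R(40) + F(26))*M(37) = (40*(-5 + 40) + 2*I*sqrt(2))*37**2 = (40*35 + 2*I*sqrt(2))*1369 = (1400 + 2*I*sqrt(2))*1369 = 1916600 + 2738*I*sqrt(2)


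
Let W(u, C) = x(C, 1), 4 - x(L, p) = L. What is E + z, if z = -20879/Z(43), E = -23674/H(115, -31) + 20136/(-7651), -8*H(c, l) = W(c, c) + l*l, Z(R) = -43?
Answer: 98678058053/139822025 ≈ 705.74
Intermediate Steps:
x(L, p) = 4 - L
W(u, C) = 4 - C
H(c, l) = -½ - l²/8 + c/8 (H(c, l) = -((4 - c) + l*l)/8 = -((4 - c) + l²)/8 = -(4 + l² - c)/8 = -½ - l²/8 + c/8)
E = 715961296/3251675 (E = -23674/(-½ - ⅛*(-31)² + (⅛)*115) + 20136/(-7651) = -23674/(-½ - ⅛*961 + 115/8) + 20136*(-1/7651) = -23674/(-½ - 961/8 + 115/8) - 20136/7651 = -23674/(-425/4) - 20136/7651 = -23674*(-4/425) - 20136/7651 = 94696/425 - 20136/7651 = 715961296/3251675 ≈ 220.18)
z = 20879/43 (z = -20879/(-43) = -20879*(-1/43) = 20879/43 ≈ 485.56)
E + z = 715961296/3251675 + 20879/43 = 98678058053/139822025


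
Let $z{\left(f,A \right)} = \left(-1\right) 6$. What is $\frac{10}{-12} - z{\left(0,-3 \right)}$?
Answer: $\frac{31}{6} \approx 5.1667$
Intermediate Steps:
$z{\left(f,A \right)} = -6$
$\frac{10}{-12} - z{\left(0,-3 \right)} = \frac{10}{-12} - -6 = 10 \left(- \frac{1}{12}\right) + 6 = - \frac{5}{6} + 6 = \frac{31}{6}$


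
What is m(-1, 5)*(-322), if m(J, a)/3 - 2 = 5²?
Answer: -26082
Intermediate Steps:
m(J, a) = 81 (m(J, a) = 6 + 3*5² = 6 + 3*25 = 6 + 75 = 81)
m(-1, 5)*(-322) = 81*(-322) = -26082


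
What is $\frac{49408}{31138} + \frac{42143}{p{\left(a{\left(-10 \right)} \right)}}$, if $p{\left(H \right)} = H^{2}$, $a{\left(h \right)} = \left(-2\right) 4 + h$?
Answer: $\frac{664128463}{5044356} \approx 131.66$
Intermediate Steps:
$a{\left(h \right)} = -8 + h$
$\frac{49408}{31138} + \frac{42143}{p{\left(a{\left(-10 \right)} \right)}} = \frac{49408}{31138} + \frac{42143}{\left(-8 - 10\right)^{2}} = 49408 \cdot \frac{1}{31138} + \frac{42143}{\left(-18\right)^{2}} = \frac{24704}{15569} + \frac{42143}{324} = \frac{664128463}{5044356}$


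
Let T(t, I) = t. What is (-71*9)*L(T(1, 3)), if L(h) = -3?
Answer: 1917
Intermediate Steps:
(-71*9)*L(T(1, 3)) = -71*9*(-3) = -639*(-3) = 1917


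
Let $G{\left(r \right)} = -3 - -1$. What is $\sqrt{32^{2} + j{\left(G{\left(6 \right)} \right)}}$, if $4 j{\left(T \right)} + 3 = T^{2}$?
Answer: $\frac{\sqrt{4097}}{2} \approx 32.004$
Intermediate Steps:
$G{\left(r \right)} = -2$ ($G{\left(r \right)} = -3 + 1 = -2$)
$j{\left(T \right)} = - \frac{3}{4} + \frac{T^{2}}{4}$
$\sqrt{32^{2} + j{\left(G{\left(6 \right)} \right)}} = \sqrt{32^{2} - \left(\frac{3}{4} - \frac{\left(-2\right)^{2}}{4}\right)} = \sqrt{1024 + \left(- \frac{3}{4} + \frac{1}{4} \cdot 4\right)} = \sqrt{1024 + \left(- \frac{3}{4} + 1\right)} = \sqrt{1024 + \frac{1}{4}} = \sqrt{\frac{4097}{4}} = \frac{\sqrt{4097}}{2}$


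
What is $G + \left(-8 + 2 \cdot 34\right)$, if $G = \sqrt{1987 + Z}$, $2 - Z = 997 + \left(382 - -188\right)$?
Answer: $60 + \sqrt{422} \approx 80.543$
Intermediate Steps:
$Z = -1565$ ($Z = 2 - \left(997 + \left(382 - -188\right)\right) = 2 - \left(997 + \left(382 + 188\right)\right) = 2 - \left(997 + 570\right) = 2 - 1567 = -1565$)
$G = \sqrt{422}$ ($G = \sqrt{1987 - 1565} = \sqrt{422} \approx 20.543$)
$G + \left(-8 + 2 \cdot 34\right) = \sqrt{422} + \left(-8 + 2 \cdot 34\right) = \sqrt{422} + \left(-8 + 68\right) = \sqrt{422} + 60 = 60 + \sqrt{422}$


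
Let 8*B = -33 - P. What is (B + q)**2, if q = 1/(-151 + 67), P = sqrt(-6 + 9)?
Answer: 121087/7056 + 695*sqrt(3)/672 ≈ 18.952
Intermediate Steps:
P = sqrt(3) ≈ 1.7320
q = -1/84 (q = 1/(-84) = -1/84 ≈ -0.011905)
B = -33/8 - sqrt(3)/8 (B = (-33 - sqrt(3))/8 = -33/8 - sqrt(3)/8 ≈ -4.3415)
(B + q)**2 = ((-33/8 - sqrt(3)/8) - 1/84)**2 = (-695/168 - sqrt(3)/8)**2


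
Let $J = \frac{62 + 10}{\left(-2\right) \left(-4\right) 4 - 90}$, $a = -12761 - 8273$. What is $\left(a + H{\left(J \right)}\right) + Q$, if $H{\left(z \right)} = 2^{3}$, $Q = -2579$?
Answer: $-23605$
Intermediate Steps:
$a = -21034$ ($a = -12761 - 8273 = -21034$)
$J = - \frac{36}{29}$ ($J = \frac{72}{8 \cdot 4 - 90} = \frac{72}{32 - 90} = \frac{72}{-58} = 72 \left(- \frac{1}{58}\right) = - \frac{36}{29} \approx -1.2414$)
$H{\left(z \right)} = 8$
$\left(a + H{\left(J \right)}\right) + Q = \left(-21034 + 8\right) - 2579 = -21026 - 2579 = -23605$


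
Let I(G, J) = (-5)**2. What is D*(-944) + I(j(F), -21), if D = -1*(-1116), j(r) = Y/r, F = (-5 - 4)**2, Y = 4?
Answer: -1053479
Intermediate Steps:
F = 81 (F = (-9)**2 = 81)
j(r) = 4/r
D = 1116
I(G, J) = 25
D*(-944) + I(j(F), -21) = 1116*(-944) + 25 = -1053504 + 25 = -1053479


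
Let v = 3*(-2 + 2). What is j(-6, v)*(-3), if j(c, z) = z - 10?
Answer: 30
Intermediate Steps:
v = 0 (v = 3*0 = 0)
j(c, z) = -10 + z
j(-6, v)*(-3) = (-10 + 0)*(-3) = -10*(-3) = 30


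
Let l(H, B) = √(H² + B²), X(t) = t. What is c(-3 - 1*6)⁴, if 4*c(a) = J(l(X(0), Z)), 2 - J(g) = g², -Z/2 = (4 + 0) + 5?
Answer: 671898241/16 ≈ 4.1994e+7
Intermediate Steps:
Z = -18 (Z = -2*((4 + 0) + 5) = -2*(4 + 5) = -2*9 = -18)
l(H, B) = √(B² + H²)
J(g) = 2 - g²
c(a) = -161/2 (c(a) = (2 - (√((-18)² + 0²))²)/4 = (2 - (√(324 + 0))²)/4 = (2 - (√324)²)/4 = (2 - 1*18²)/4 = (2 - 1*324)/4 = (2 - 324)/4 = (¼)*(-322) = -161/2)
c(-3 - 1*6)⁴ = (-161/2)⁴ = 671898241/16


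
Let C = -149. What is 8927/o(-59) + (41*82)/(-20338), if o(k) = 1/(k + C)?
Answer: -18881963585/10169 ≈ -1.8568e+6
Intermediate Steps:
o(k) = 1/(-149 + k) (o(k) = 1/(k - 149) = 1/(-149 + k))
8927/o(-59) + (41*82)/(-20338) = 8927/(1/(-149 - 59)) + (41*82)/(-20338) = 8927/(1/(-208)) + 3362*(-1/20338) = 8927/(-1/208) - 1681/10169 = 8927*(-208) - 1681/10169 = -1856816 - 1681/10169 = -18881963585/10169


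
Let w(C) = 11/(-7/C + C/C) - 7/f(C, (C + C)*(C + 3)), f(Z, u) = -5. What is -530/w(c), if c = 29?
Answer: -100/3 ≈ -33.333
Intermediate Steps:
w(C) = 7/5 + 11/(1 - 7/C) (w(C) = 11/(-7/C + C/C) - 7/(-5) = 11/(-7/C + 1) - 7*(-⅕) = 11/(1 - 7/C) + 7/5 = 7/5 + 11/(1 - 7/C))
-530/w(c) = -530*5*(-7 + 29)/(-49 + 62*29) = -530*110/(-49 + 1798) = -530/((⅕)*(1/22)*1749) = -530/159/10 = -530*10/159 = -100/3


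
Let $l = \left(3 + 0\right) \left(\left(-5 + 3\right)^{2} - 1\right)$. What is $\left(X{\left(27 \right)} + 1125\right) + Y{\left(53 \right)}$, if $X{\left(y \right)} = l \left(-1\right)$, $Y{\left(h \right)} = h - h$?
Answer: $1116$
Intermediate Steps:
$Y{\left(h \right)} = 0$
$l = 9$ ($l = 3 \left(\left(-2\right)^{2} - 1\right) = 3 \left(4 - 1\right) = 3 \cdot 3 = 9$)
$X{\left(y \right)} = -9$ ($X{\left(y \right)} = 9 \left(-1\right) = -9$)
$\left(X{\left(27 \right)} + 1125\right) + Y{\left(53 \right)} = \left(-9 + 1125\right) + 0 = 1116 + 0 = 1116$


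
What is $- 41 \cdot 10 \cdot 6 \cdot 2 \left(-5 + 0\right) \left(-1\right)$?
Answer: $-24600$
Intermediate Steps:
$- 41 \cdot 10 \cdot 6 \cdot 2 \left(-5 + 0\right) \left(-1\right) = \left(-41\right) 60 \cdot 2 \left(-5\right) \left(-1\right) = - 2460 \left(\left(-10\right) \left(-1\right)\right) = \left(-2460\right) 10 = -24600$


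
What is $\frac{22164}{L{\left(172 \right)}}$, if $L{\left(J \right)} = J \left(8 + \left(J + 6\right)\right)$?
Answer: $\frac{1847}{2666} \approx 0.6928$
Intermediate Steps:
$L{\left(J \right)} = J \left(14 + J\right)$ ($L{\left(J \right)} = J \left(8 + \left(6 + J\right)\right) = J \left(14 + J\right)$)
$\frac{22164}{L{\left(172 \right)}} = \frac{22164}{172 \left(14 + 172\right)} = \frac{22164}{172 \cdot 186} = \frac{22164}{31992} = 22164 \cdot \frac{1}{31992} = \frac{1847}{2666}$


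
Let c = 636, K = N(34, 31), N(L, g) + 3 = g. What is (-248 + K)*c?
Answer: -139920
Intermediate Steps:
N(L, g) = -3 + g
K = 28 (K = -3 + 31 = 28)
(-248 + K)*c = (-248 + 28)*636 = -220*636 = -139920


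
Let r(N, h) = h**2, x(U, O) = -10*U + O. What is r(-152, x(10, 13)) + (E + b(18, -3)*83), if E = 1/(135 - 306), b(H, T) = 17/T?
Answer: 1213871/171 ≈ 7098.7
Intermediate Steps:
x(U, O) = O - 10*U
E = -1/171 (E = 1/(-171) = -1/171 ≈ -0.0058480)
r(-152, x(10, 13)) + (E + b(18, -3)*83) = (13 - 10*10)**2 + (-1/171 + (17/(-3))*83) = (13 - 100)**2 + (-1/171 + (17*(-1/3))*83) = (-87)**2 + (-1/171 - 17/3*83) = 7569 + (-1/171 - 1411/3) = 7569 - 80428/171 = 1213871/171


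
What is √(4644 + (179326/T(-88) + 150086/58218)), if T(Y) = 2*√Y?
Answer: √(1905606237504684 - 835719475493133*I*√22)/640398 ≈ 87.391 - 54.686*I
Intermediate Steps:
√(4644 + (179326/T(-88) + 150086/58218)) = √(4644 + (179326/((2*√(-88))) + 150086/58218)) = √(4644 + (179326/((2*(2*I*√22))) + 150086*(1/58218))) = √(4644 + (179326/((4*I*√22)) + 75043/29109)) = √(4644 + (179326*(-I*√22/88) + 75043/29109)) = √(4644 + (-89663*I*√22/44 + 75043/29109)) = √(4644 + (75043/29109 - 89663*I*√22/44)) = √(135257239/29109 - 89663*I*√22/44)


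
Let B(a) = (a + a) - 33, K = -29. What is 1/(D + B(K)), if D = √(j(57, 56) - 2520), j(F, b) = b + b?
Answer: -13/1527 - 2*I*√602/10689 ≈ -0.0085134 - 0.0045908*I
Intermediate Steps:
j(F, b) = 2*b
B(a) = -33 + 2*a (B(a) = 2*a - 33 = -33 + 2*a)
D = 2*I*√602 (D = √(2*56 - 2520) = √(112 - 2520) = √(-2408) = 2*I*√602 ≈ 49.071*I)
1/(D + B(K)) = 1/(2*I*√602 + (-33 + 2*(-29))) = 1/(2*I*√602 + (-33 - 58)) = 1/(2*I*√602 - 91) = 1/(-91 + 2*I*√602)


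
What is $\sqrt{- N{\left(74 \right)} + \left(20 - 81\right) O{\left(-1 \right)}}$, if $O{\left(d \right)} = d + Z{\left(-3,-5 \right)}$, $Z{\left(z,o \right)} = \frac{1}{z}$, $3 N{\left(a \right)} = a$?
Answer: $\frac{\sqrt{510}}{3} \approx 7.5277$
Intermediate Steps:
$N{\left(a \right)} = \frac{a}{3}$
$O{\left(d \right)} = - \frac{1}{3} + d$ ($O{\left(d \right)} = d + \frac{1}{-3} = d - \frac{1}{3} = - \frac{1}{3} + d$)
$\sqrt{- N{\left(74 \right)} + \left(20 - 81\right) O{\left(-1 \right)}} = \sqrt{- \frac{74}{3} + \left(20 - 81\right) \left(- \frac{1}{3} - 1\right)} = \sqrt{\left(-1\right) \frac{74}{3} - - \frac{244}{3}} = \sqrt{- \frac{74}{3} + \frac{244}{3}} = \sqrt{\frac{170}{3}} = \frac{\sqrt{510}}{3}$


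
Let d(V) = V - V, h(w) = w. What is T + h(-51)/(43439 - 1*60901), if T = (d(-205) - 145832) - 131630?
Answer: -4845041393/17462 ≈ -2.7746e+5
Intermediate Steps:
d(V) = 0
T = -277462 (T = (0 - 145832) - 131630 = -145832 - 131630 = -277462)
T + h(-51)/(43439 - 1*60901) = -277462 - 51/(43439 - 1*60901) = -277462 - 51/(43439 - 60901) = -277462 - 51/(-17462) = -277462 - 51*(-1/17462) = -277462 + 51/17462 = -4845041393/17462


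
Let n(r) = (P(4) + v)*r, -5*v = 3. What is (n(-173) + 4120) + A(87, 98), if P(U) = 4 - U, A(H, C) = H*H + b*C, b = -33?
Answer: 42794/5 ≈ 8558.8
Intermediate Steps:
v = -⅗ (v = -⅕*3 = -⅗ ≈ -0.60000)
A(H, C) = H² - 33*C (A(H, C) = H*H - 33*C = H² - 33*C)
n(r) = -3*r/5 (n(r) = ((4 - 1*4) - ⅗)*r = ((4 - 4) - ⅗)*r = (0 - ⅗)*r = -3*r/5)
(n(-173) + 4120) + A(87, 98) = (-⅗*(-173) + 4120) + (87² - 33*98) = (519/5 + 4120) + (7569 - 3234) = 21119/5 + 4335 = 42794/5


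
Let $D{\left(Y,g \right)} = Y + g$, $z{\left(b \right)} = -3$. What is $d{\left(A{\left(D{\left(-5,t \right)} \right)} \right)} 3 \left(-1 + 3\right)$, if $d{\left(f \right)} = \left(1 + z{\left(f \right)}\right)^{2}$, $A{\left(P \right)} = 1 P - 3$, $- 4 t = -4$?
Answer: $24$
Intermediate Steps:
$t = 1$ ($t = \left(- \frac{1}{4}\right) \left(-4\right) = 1$)
$A{\left(P \right)} = -3 + P$ ($A{\left(P \right)} = P - 3 = -3 + P$)
$d{\left(f \right)} = 4$ ($d{\left(f \right)} = \left(1 - 3\right)^{2} = \left(-2\right)^{2} = 4$)
$d{\left(A{\left(D{\left(-5,t \right)} \right)} \right)} 3 \left(-1 + 3\right) = 4 \cdot 3 \left(-1 + 3\right) = 4 \cdot 3 \cdot 2 = 4 \cdot 6 = 24$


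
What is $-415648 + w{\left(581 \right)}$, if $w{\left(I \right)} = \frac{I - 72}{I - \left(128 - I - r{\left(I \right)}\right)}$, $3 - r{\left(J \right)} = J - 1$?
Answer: $- \frac{189950627}{457} \approx -4.1565 \cdot 10^{5}$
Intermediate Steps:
$r{\left(J \right)} = 4 - J$ ($r{\left(J \right)} = 3 - \left(J - 1\right) = 3 - \left(-1 + J\right) = 4 - J$)
$w{\left(I \right)} = \frac{-72 + I}{-124 + I}$ ($w{\left(I \right)} = \frac{I - 72}{I + \left(\left(\left(4 - I\right) + I\right) - 128\right)} = \frac{-72 + I}{I + \left(4 - 128\right)} = \frac{-72 + I}{I - 124} = \frac{-72 + I}{-124 + I}$)
$-415648 + w{\left(581 \right)} = -415648 + \frac{-72 + 581}{-124 + 581} = -415648 + \frac{1}{457} \cdot 509 = -415648 + \frac{509}{457} = - \frac{189950627}{457}$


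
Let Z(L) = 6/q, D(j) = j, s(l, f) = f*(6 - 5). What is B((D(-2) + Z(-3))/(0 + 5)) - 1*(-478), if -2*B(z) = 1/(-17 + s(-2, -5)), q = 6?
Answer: 21033/44 ≈ 478.02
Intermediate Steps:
s(l, f) = f (s(l, f) = f*1 = f)
Z(L) = 1 (Z(L) = 6/6 = 6*(⅙) = 1)
B(z) = 1/44 (B(z) = -1/(2*(-17 - 5)) = -½/(-22) = -½*(-1/22) = 1/44)
B((D(-2) + Z(-3))/(0 + 5)) - 1*(-478) = 1/44 - 1*(-478) = 1/44 + 478 = 21033/44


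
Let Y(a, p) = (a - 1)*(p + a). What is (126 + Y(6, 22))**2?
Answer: 70756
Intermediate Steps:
Y(a, p) = (-1 + a)*(a + p)
(126 + Y(6, 22))**2 = (126 + (6**2 - 1*6 - 1*22 + 6*22))**2 = (126 + (36 - 6 - 22 + 132))**2 = (126 + 140)**2 = 266**2 = 70756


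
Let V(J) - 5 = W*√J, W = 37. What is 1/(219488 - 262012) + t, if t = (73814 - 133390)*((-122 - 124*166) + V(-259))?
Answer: 52444116766623/42524 - 2204312*I*√259 ≈ 1.2333e+9 - 3.5475e+7*I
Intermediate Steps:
V(J) = 5 + 37*√J
t = 1233282776 - 2204312*I*√259 (t = (73814 - 133390)*((-122 - 124*166) + (5 + 37*√(-259))) = -59576*((-122 - 20584) + (5 + 37*(I*√259))) = -59576*(-20706 + (5 + 37*I*√259)) = -59576*(-20701 + 37*I*√259) = 1233282776 - 2204312*I*√259 ≈ 1.2333e+9 - 3.5475e+7*I)
1/(219488 - 262012) + t = 1/(219488 - 262012) + (1233282776 - 2204312*I*√259) = 1/(-42524) + (1233282776 - 2204312*I*√259) = -1/42524 + (1233282776 - 2204312*I*√259) = 52444116766623/42524 - 2204312*I*√259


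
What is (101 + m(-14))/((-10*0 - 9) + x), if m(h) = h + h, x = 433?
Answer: 73/424 ≈ 0.17217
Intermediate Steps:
m(h) = 2*h
(101 + m(-14))/((-10*0 - 9) + x) = (101 + 2*(-14))/((-10*0 - 9) + 433) = (101 - 28)/((0 - 9) + 433) = 73/(-9 + 433) = 73/424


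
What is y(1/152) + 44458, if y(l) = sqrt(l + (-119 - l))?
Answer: 44458 + I*sqrt(119) ≈ 44458.0 + 10.909*I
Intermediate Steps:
y(l) = I*sqrt(119) (y(l) = sqrt(-119) = I*sqrt(119))
y(1/152) + 44458 = I*sqrt(119) + 44458 = 44458 + I*sqrt(119)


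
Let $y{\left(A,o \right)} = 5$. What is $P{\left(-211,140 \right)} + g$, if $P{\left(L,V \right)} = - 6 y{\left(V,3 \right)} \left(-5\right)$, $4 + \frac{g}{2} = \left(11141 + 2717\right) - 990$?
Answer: $25878$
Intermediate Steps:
$g = 25728$ ($g = -8 + 2 \left(\left(11141 + 2717\right) - 990\right) = -8 + 2 \left(13858 - 990\right) = -8 + 2 \cdot 12868 = -8 + 25736 = 25728$)
$P{\left(L,V \right)} = 150$ ($P{\left(L,V \right)} = \left(-6\right) 5 \left(-5\right) = \left(-30\right) \left(-5\right) = 150$)
$P{\left(-211,140 \right)} + g = 150 + 25728 = 25878$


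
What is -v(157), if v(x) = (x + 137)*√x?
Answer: -294*√157 ≈ -3683.8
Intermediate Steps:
v(x) = √x*(137 + x) (v(x) = (137 + x)*√x = √x*(137 + x))
-v(157) = -√157*(137 + 157) = -√157*294 = -294*√157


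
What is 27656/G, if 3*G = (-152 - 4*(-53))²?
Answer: 3457/150 ≈ 23.047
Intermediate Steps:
G = 1200 (G = (-152 - 4*(-53))²/3 = (-152 + 212)²/3 = (⅓)*60² = (⅓)*3600 = 1200)
27656/G = 27656/1200 = 27656*(1/1200) = 3457/150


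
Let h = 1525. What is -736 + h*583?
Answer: 888339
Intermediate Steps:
-736 + h*583 = -736 + 1525*583 = -736 + 889075 = 888339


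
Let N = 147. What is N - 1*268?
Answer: -121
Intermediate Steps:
N - 1*268 = 147 - 1*268 = 147 - 268 = -121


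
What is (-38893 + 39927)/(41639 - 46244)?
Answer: -1034/4605 ≈ -0.22454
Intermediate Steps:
(-38893 + 39927)/(41639 - 46244) = 1034/(-4605) = 1034*(-1/4605) = -1034/4605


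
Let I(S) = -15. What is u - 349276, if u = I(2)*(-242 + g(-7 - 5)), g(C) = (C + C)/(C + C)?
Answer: -345661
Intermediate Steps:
g(C) = 1 (g(C) = (2*C)/((2*C)) = (2*C)*(1/(2*C)) = 1)
u = 3615 (u = -15*(-242 + 1) = -15*(-241) = 3615)
u - 349276 = 3615 - 349276 = -345661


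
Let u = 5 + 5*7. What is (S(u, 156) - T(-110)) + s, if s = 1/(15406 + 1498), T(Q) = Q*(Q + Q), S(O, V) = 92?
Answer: -407521631/16904 ≈ -24108.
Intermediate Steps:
u = 40 (u = 5 + 35 = 40)
T(Q) = 2*Q**2 (T(Q) = Q*(2*Q) = 2*Q**2)
s = 1/16904 ≈ 5.9158e-5
(S(u, 156) - T(-110)) + s = (92 - 2*(-110)**2) + 1/16904 = (92 - 2*12100) + 1/16904 = (92 - 1*24200) + 1/16904 = (92 - 24200) + 1/16904 = -24108 + 1/16904 = -407521631/16904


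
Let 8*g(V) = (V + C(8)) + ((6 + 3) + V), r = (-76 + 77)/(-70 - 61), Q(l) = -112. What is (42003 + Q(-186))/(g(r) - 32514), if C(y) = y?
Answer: -43901768/34072447 ≈ -1.2885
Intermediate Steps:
r = -1/131 (r = 1/(-131) = 1*(-1/131) = -1/131 ≈ -0.0076336)
g(V) = 17/8 + V/4 (g(V) = ((V + 8) + ((6 + 3) + V))/8 = ((8 + V) + (9 + V))/8 = (17 + 2*V)/8 = 17/8 + V/4)
(42003 + Q(-186))/(g(r) - 32514) = (42003 - 112)/((17/8 + (¼)*(-1/131)) - 32514) = 41891/((17/8 - 1/524) - 32514) = 41891/(2225/1048 - 32514) = 41891/(-34072447/1048) = 41891*(-1048/34072447) = -43901768/34072447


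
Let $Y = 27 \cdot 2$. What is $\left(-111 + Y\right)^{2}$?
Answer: $3249$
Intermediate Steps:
$Y = 54$
$\left(-111 + Y\right)^{2} = \left(-111 + 54\right)^{2} = \left(-57\right)^{2} = 3249$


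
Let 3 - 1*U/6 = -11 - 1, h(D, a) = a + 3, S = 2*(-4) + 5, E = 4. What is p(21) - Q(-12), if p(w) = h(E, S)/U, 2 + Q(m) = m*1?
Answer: 14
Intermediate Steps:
Q(m) = -2 + m (Q(m) = -2 + m*1 = -2 + m)
S = -3 (S = -8 + 5 = -3)
h(D, a) = 3 + a
U = 90 (U = 18 - 6*(-11 - 1) = 18 - 6*(-12) = 18 + 72 = 90)
p(w) = 0 (p(w) = (3 - 3)/90 = 0*(1/90) = 0)
p(21) - Q(-12) = 0 - (-2 - 12) = 0 - 1*(-14) = 0 + 14 = 14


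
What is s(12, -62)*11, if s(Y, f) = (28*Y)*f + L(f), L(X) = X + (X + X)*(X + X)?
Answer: -60698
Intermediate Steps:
L(X) = X + 4*X**2 (L(X) = X + (2*X)*(2*X) = X + 4*X**2)
s(Y, f) = f*(1 + 4*f) + 28*Y*f (s(Y, f) = (28*Y)*f + f*(1 + 4*f) = 28*Y*f + f*(1 + 4*f) = f*(1 + 4*f) + 28*Y*f)
s(12, -62)*11 = -62*(1 + 4*(-62) + 28*12)*11 = -62*(1 - 248 + 336)*11 = -62*89*11 = -5518*11 = -60698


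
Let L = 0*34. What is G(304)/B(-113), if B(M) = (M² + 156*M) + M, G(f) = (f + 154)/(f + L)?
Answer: -229/755744 ≈ -0.00030301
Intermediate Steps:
L = 0
G(f) = (154 + f)/f (G(f) = (f + 154)/(f + 0) = (154 + f)/f)
B(M) = M² + 157*M
G(304)/B(-113) = ((154 + 304)/304)/((-113*(157 - 113))) = ((1/304)*458)/((-113*44)) = (229/152)/(-4972) = (229/152)*(-1/4972) = -229/755744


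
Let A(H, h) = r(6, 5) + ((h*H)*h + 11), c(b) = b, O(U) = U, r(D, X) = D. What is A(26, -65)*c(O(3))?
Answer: 329601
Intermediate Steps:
A(H, h) = 17 + H*h² (A(H, h) = 6 + ((h*H)*h + 11) = 6 + ((H*h)*h + 11) = 6 + (H*h² + 11) = 6 + (11 + H*h²) = 17 + H*h²)
A(26, -65)*c(O(3)) = (17 + 26*(-65)²)*3 = (17 + 26*4225)*3 = (17 + 109850)*3 = 109867*3 = 329601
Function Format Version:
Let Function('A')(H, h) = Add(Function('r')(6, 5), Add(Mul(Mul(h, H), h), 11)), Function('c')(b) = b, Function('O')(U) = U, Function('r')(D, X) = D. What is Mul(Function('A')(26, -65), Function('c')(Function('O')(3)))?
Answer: 329601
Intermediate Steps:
Function('A')(H, h) = Add(17, Mul(H, Pow(h, 2))) (Function('A')(H, h) = Add(6, Add(Mul(Mul(h, H), h), 11)) = Add(6, Add(Mul(Mul(H, h), h), 11)) = Add(6, Add(Mul(H, Pow(h, 2)), 11)) = Add(6, Add(11, Mul(H, Pow(h, 2)))) = Add(17, Mul(H, Pow(h, 2))))
Mul(Function('A')(26, -65), Function('c')(Function('O')(3))) = Mul(Add(17, Mul(26, Pow(-65, 2))), 3) = Mul(Add(17, Mul(26, 4225)), 3) = Mul(Add(17, 109850), 3) = Mul(109867, 3) = 329601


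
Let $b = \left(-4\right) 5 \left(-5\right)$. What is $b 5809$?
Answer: $580900$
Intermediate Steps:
$b = 100$ ($b = \left(-20\right) \left(-5\right) = 100$)
$b 5809 = 100 \cdot 5809 = 580900$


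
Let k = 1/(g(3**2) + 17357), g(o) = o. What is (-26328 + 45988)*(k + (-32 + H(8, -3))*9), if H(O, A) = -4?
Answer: -55309310890/8683 ≈ -6.3698e+6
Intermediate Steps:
k = 1/17366 (k = 1/(3**2 + 17357) = 1/(9 + 17357) = 1/17366 ≈ 5.7584e-5)
(-26328 + 45988)*(k + (-32 + H(8, -3))*9) = (-26328 + 45988)*(1/17366 + (-32 - 4)*9) = 19660*(1/17366 - 36*9) = 19660*(1/17366 - 324) = 19660*(-5626583/17366) = -55309310890/8683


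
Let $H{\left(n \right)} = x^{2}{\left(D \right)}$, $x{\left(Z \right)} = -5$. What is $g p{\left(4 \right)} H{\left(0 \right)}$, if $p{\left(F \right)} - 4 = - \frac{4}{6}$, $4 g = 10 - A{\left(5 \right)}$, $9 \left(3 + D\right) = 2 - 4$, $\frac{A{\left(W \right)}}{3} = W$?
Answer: $- \frac{625}{6} \approx -104.17$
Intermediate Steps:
$A{\left(W \right)} = 3 W$
$D = - \frac{29}{9}$ ($D = -3 + \frac{2 - 4}{9} = -3 + \frac{1}{9} \left(-2\right) = -3 - \frac{2}{9} = - \frac{29}{9} \approx -3.2222$)
$g = - \frac{5}{4}$ ($g = \frac{10 - 3 \cdot 5}{4} = \frac{10 - 15}{4} = \frac{1}{4} \left(-5\right) = - \frac{5}{4} \approx -1.25$)
$p{\left(F \right)} = \frac{10}{3}$ ($p{\left(F \right)} = 4 - \frac{4}{6} = 4 - \frac{2}{3} = \frac{10}{3}$)
$H{\left(n \right)} = 25$ ($H{\left(n \right)} = \left(-5\right)^{2} = 25$)
$g p{\left(4 \right)} H{\left(0 \right)} = \left(- \frac{5}{4}\right) \frac{10}{3} \cdot 25 = \left(- \frac{25}{6}\right) 25 = - \frac{625}{6}$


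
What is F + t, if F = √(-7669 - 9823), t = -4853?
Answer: -4853 + 2*I*√4373 ≈ -4853.0 + 132.26*I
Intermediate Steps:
F = 2*I*√4373 (F = √(-17492) = 2*I*√4373 ≈ 132.26*I)
F + t = 2*I*√4373 - 4853 = -4853 + 2*I*√4373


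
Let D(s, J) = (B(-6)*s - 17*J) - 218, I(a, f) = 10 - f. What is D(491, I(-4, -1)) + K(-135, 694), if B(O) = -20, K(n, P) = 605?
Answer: -9620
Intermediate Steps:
D(s, J) = -218 - 20*s - 17*J (D(s, J) = (-20*s - 17*J) - 218 = -218 - 20*s - 17*J)
D(491, I(-4, -1)) + K(-135, 694) = (-218 - 20*491 - 17*(10 - 1*(-1))) + 605 = (-218 - 9820 - 17*(10 + 1)) + 605 = (-218 - 9820 - 17*11) + 605 = (-218 - 9820 - 187) + 605 = -10225 + 605 = -9620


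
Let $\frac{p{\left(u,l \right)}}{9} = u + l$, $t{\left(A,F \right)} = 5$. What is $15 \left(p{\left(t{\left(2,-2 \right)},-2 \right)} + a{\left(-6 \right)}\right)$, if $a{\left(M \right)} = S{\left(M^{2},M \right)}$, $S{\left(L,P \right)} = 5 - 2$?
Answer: $450$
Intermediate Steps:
$S{\left(L,P \right)} = 3$ ($S{\left(L,P \right)} = 5 - 2 = 3$)
$a{\left(M \right)} = 3$
$p{\left(u,l \right)} = 9 l + 9 u$ ($p{\left(u,l \right)} = 9 \left(u + l\right) = 9 \left(l + u\right) = 9 l + 9 u$)
$15 \left(p{\left(t{\left(2,-2 \right)},-2 \right)} + a{\left(-6 \right)}\right) = 15 \left(\left(9 \left(-2\right) + 9 \cdot 5\right) + 3\right) = 15 \left(\left(-18 + 45\right) + 3\right) = 15 \left(27 + 3\right) = 15 \cdot 30 = 450$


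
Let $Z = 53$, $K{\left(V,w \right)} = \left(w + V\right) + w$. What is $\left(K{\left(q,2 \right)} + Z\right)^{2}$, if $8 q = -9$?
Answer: $\frac{199809}{64} \approx 3122.0$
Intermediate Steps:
$q = - \frac{9}{8}$ ($q = \frac{1}{8} \left(-9\right) = - \frac{9}{8} \approx -1.125$)
$K{\left(V,w \right)} = V + 2 w$ ($K{\left(V,w \right)} = \left(V + w\right) + w = V + 2 w$)
$\left(K{\left(q,2 \right)} + Z\right)^{2} = \left(\left(- \frac{9}{8} + 2 \cdot 2\right) + 53\right)^{2} = \left(\left(- \frac{9}{8} + 4\right) + 53\right)^{2} = \left(\frac{23}{8} + 53\right)^{2} = \left(\frac{447}{8}\right)^{2} = \frac{199809}{64}$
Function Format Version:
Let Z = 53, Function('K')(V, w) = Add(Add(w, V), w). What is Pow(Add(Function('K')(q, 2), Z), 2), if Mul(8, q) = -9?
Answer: Rational(199809, 64) ≈ 3122.0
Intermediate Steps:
q = Rational(-9, 8) (q = Mul(Rational(1, 8), -9) = Rational(-9, 8) ≈ -1.1250)
Function('K')(V, w) = Add(V, Mul(2, w)) (Function('K')(V, w) = Add(Add(V, w), w) = Add(V, Mul(2, w)))
Pow(Add(Function('K')(q, 2), Z), 2) = Pow(Add(Add(Rational(-9, 8), Mul(2, 2)), 53), 2) = Pow(Add(Add(Rational(-9, 8), 4), 53), 2) = Pow(Add(Rational(23, 8), 53), 2) = Pow(Rational(447, 8), 2) = Rational(199809, 64)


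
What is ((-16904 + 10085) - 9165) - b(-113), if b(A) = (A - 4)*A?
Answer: -29205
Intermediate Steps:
b(A) = A*(-4 + A) (b(A) = (-4 + A)*A = A*(-4 + A))
((-16904 + 10085) - 9165) - b(-113) = ((-16904 + 10085) - 9165) - (-113)*(-4 - 113) = (-6819 - 9165) - (-113)*(-117) = -15984 - 1*13221 = -15984 - 13221 = -29205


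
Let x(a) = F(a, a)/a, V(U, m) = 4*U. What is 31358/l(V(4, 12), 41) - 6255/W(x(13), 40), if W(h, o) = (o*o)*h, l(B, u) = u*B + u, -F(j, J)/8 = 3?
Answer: 84054917/1784320 ≈ 47.108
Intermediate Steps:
F(j, J) = -24 (F(j, J) = -8*3 = -24)
x(a) = -24/a
l(B, u) = u + B*u (l(B, u) = B*u + u = u + B*u)
W(h, o) = h*o**2 (W(h, o) = o**2*h = h*o**2)
31358/l(V(4, 12), 41) - 6255/W(x(13), 40) = 31358/((41*(1 + 4*4))) - 6255/(-24/13*40**2) = 31358/((41*(1 + 16))) - 6255/(-24*1/13*1600) = 31358/((41*17)) - 6255/((-24/13*1600)) = 31358/697 - 6255/(-38400/13) = 31358*(1/697) - 6255*(-13/38400) = 31358/697 + 5421/2560 = 84054917/1784320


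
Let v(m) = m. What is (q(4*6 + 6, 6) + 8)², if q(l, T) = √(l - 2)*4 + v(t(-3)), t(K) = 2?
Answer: 548 + 160*√7 ≈ 971.32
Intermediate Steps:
q(l, T) = 2 + 4*√(-2 + l) (q(l, T) = √(l - 2)*4 + 2 = √(-2 + l)*4 + 2 = 4*√(-2 + l) + 2 = 2 + 4*√(-2 + l))
(q(4*6 + 6, 6) + 8)² = ((2 + 4*√(-2 + (4*6 + 6))) + 8)² = ((2 + 4*√(-2 + (24 + 6))) + 8)² = ((2 + 4*√(-2 + 30)) + 8)² = ((2 + 4*√28) + 8)² = ((2 + 4*(2*√7)) + 8)² = ((2 + 8*√7) + 8)² = (10 + 8*√7)²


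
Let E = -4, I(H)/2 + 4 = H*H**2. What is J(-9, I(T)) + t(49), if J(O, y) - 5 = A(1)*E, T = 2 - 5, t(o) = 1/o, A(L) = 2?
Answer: -146/49 ≈ -2.9796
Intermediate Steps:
t(o) = 1/o
T = -3
I(H) = -8 + 2*H**3 (I(H) = -8 + 2*(H*H**2) = -8 + 2*H**3)
J(O, y) = -3 (J(O, y) = 5 + 2*(-4) = 5 - 8 = -3)
J(-9, I(T)) + t(49) = -3 + 1/49 = -146/49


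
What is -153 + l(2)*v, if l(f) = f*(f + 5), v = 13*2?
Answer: 211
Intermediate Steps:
v = 26
l(f) = f*(5 + f)
-153 + l(2)*v = -153 + (2*(5 + 2))*26 = -153 + (2*7)*26 = -153 + 14*26 = -153 + 364 = 211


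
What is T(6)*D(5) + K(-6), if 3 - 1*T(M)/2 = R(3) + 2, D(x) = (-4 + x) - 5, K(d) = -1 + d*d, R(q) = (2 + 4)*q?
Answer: 171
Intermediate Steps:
R(q) = 6*q
K(d) = -1 + d²
D(x) = -9 + x
T(M) = -34 (T(M) = 6 - 2*(6*3 + 2) = 6 - 2*(18 + 2) = 6 - 2*20 = 6 - 40 = -34)
T(6)*D(5) + K(-6) = -34*(-9 + 5) + (-1 + (-6)²) = -34*(-4) + (-1 + 36) = 136 + 35 = 171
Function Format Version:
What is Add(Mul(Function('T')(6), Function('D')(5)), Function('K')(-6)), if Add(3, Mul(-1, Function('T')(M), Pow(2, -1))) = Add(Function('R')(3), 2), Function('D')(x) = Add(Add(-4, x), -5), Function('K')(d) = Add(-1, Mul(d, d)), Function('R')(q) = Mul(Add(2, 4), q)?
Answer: 171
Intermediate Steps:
Function('R')(q) = Mul(6, q)
Function('K')(d) = Add(-1, Pow(d, 2))
Function('D')(x) = Add(-9, x)
Function('T')(M) = -34 (Function('T')(M) = Add(6, Mul(-2, Add(Mul(6, 3), 2))) = Add(6, Mul(-2, Add(18, 2))) = Add(6, Mul(-2, 20)) = Add(6, -40) = -34)
Add(Mul(Function('T')(6), Function('D')(5)), Function('K')(-6)) = Add(Mul(-34, Add(-9, 5)), Add(-1, Pow(-6, 2))) = Add(Mul(-34, -4), Add(-1, 36)) = Add(136, 35) = 171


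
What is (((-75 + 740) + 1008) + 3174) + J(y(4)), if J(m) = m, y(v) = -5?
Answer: 4842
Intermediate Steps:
(((-75 + 740) + 1008) + 3174) + J(y(4)) = (((-75 + 740) + 1008) + 3174) - 5 = ((665 + 1008) + 3174) - 5 = (1673 + 3174) - 5 = 4847 - 5 = 4842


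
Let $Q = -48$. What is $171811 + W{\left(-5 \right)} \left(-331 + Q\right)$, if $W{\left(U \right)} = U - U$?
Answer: $171811$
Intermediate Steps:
$W{\left(U \right)} = 0$
$171811 + W{\left(-5 \right)} \left(-331 + Q\right) = 171811 + 0 \left(-331 - 48\right) = 171811 + 0 \left(-379\right) = 171811 + 0 = 171811$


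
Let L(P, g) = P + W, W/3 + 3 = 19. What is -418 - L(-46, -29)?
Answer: -420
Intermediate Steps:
W = 48 (W = -9 + 3*19 = -9 + 57 = 48)
L(P, g) = 48 + P (L(P, g) = P + 48 = 48 + P)
-418 - L(-46, -29) = -418 - (48 - 46) = -418 - 1*2 = -418 - 2 = -420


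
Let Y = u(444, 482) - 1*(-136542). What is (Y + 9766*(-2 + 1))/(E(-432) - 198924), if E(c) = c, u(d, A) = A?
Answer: -63629/99678 ≈ -0.63835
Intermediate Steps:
Y = 137024 (Y = 482 - 1*(-136542) = 482 + 136542 = 137024)
(Y + 9766*(-2 + 1))/(E(-432) - 198924) = (137024 + 9766*(-2 + 1))/(-432 - 198924) = (137024 + 9766*(-1))/(-199356) = (137024 - 9766)*(-1/199356) = 127258*(-1/199356) = -63629/99678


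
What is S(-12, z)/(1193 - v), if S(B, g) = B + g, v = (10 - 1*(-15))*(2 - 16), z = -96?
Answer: -108/1543 ≈ -0.069993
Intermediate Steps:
v = -350 (v = (10 + 15)*(-14) = 25*(-14) = -350)
S(-12, z)/(1193 - v) = (-12 - 96)/(1193 - 1*(-350)) = -108/(1193 + 350) = -108/1543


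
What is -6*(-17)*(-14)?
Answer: -1428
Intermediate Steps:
-6*(-17)*(-14) = 102*(-14) = -1428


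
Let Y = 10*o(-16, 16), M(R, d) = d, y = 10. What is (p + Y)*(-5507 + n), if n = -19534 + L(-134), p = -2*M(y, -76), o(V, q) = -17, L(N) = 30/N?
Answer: 30199716/67 ≈ 4.5074e+5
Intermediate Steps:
p = 152 (p = -2*(-76) = 152)
n = -1308793/67 (n = -19534 + 30/(-134) = -19534 + 30*(-1/134) = -19534 - 15/67 = -1308793/67 ≈ -19534.)
Y = -170 (Y = 10*(-17) = -170)
(p + Y)*(-5507 + n) = (152 - 170)*(-5507 - 1308793/67) = -18*(-1677762/67) = 30199716/67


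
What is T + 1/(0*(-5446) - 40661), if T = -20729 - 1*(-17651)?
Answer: -125154559/40661 ≈ -3078.0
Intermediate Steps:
T = -3078 (T = -20729 + 17651 = -3078)
T + 1/(0*(-5446) - 40661) = -3078 + 1/(0*(-5446) - 40661) = -3078 + 1/(0 - 40661) = -3078 + 1/(-40661) = -3078 - 1/40661 = -125154559/40661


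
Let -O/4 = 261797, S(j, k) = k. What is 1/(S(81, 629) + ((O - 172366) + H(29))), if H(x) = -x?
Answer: -1/1218954 ≈ -8.2038e-7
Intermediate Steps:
O = -1047188 (O = -4*261797 = -1047188)
1/(S(81, 629) + ((O - 172366) + H(29))) = 1/(629 + ((-1047188 - 172366) - 1*29)) = 1/(629 + (-1219554 - 29)) = 1/(629 - 1219583) = 1/(-1218954) = -1/1218954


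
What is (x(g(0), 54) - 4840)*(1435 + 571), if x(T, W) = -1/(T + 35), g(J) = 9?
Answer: -213599883/22 ≈ -9.7091e+6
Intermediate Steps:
x(T, W) = -1/(35 + T)
(x(g(0), 54) - 4840)*(1435 + 571) = (-1/(35 + 9) - 4840)*(1435 + 571) = (-1/44 - 4840)*2006 = -212961/44*2006 = -213599883/22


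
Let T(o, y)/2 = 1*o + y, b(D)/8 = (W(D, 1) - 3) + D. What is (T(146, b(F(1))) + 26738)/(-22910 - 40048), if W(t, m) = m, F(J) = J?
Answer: -13507/31479 ≈ -0.42908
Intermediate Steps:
b(D) = -16 + 8*D (b(D) = 8*((1 - 3) + D) = 8*(-2 + D) = -16 + 8*D)
T(o, y) = 2*o + 2*y (T(o, y) = 2*(1*o + y) = 2*(o + y) = 2*o + 2*y)
(T(146, b(F(1))) + 26738)/(-22910 - 40048) = ((2*146 + 2*(-16 + 8*1)) + 26738)/(-22910 - 40048) = ((292 + 2*(-16 + 8)) + 26738)/(-62958) = ((292 + 2*(-8)) + 26738)*(-1/62958) = ((292 - 16) + 26738)*(-1/62958) = (276 + 26738)*(-1/62958) = 27014*(-1/62958) = -13507/31479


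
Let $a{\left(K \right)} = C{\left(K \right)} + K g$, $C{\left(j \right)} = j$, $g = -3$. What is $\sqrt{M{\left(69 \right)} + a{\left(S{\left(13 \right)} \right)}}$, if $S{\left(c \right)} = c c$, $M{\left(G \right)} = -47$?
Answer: $i \sqrt{385} \approx 19.621 i$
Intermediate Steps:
$S{\left(c \right)} = c^{2}$
$a{\left(K \right)} = - 2 K$ ($a{\left(K \right)} = K + K \left(-3\right) = K - 3 K = - 2 K$)
$\sqrt{M{\left(69 \right)} + a{\left(S{\left(13 \right)} \right)}} = \sqrt{-47 - 2 \cdot 13^{2}} = \sqrt{-47 - 338} = \sqrt{-385} = i \sqrt{385}$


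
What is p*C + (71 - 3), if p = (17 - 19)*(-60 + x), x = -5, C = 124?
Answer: 16188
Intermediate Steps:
p = 130 (p = (17 - 19)*(-60 - 5) = -2*(-65) = 130)
p*C + (71 - 3) = 130*124 + (71 - 3) = 16120 + (71 - 1*3) = 16120 + (71 - 3) = 16120 + 68 = 16188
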